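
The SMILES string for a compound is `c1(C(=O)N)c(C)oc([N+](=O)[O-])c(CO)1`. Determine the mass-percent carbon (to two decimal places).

Atom tally by fragment:
  furan ring core → C:4 H:4 O:1
  (− 4 ring H displaced by substituents)
  + CONH2 → C:1 H:2 O:1 N:1
  + CH3 → C:1 H:3
  + NO2 → N:1 O:2
  + CH2OH → C:1 H:3 O:1
Element totals:
  C: 7
  H: 8
  N: 2
  O: 5
Molecular formula: C7H8N2O5.
Molar mass = 200.150 g/mol.
Mass from C: 7 × 12.011 = 84.077 g/mol.
%C = 84.077 / 200.150 × 100 = 42.01%.

42.01%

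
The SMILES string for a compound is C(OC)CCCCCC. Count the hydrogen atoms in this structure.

18

Atom tally by fragment:
  CH3OCH2 → C:2 H:5 O:1
  CH2 → C:1 H:2
  CH2 → C:1 H:2
  CH2 → C:1 H:2
  CH2 → C:1 H:2
  CH2 → C:1 H:2
  CH3 → C:1 H:3
Element totals:
  C: 8
  H: 18
  O: 1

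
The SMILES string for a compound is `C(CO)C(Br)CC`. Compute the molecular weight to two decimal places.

Atom tally by fragment:
  HOCH2CH2 → C:2 H:5 O:1
  CH(Br) → C:1 H:1 Br:1
  CH2 → C:1 H:2
  CH3 → C:1 H:3
Element totals:
  C: 5
  H: 11
  Br: 1
  O: 1
Molecular formula: C5H11BrO.
  M = 5(12.011) + 11(1.008) + 79.904 + 15.999
    = 60.055 + 11.088 + 79.904 + 15.999 = 167.046

167.05 g/mol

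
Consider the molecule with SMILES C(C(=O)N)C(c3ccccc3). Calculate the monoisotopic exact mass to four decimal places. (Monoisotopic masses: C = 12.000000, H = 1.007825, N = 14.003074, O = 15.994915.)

149.0841

Atom tally by fragment:
  H2NOCCH2 → C:2 H:4 O:1 N:1
  CH2C6H5 → C:7 H:7
Element totals:
  C: 9
  H: 11
  N: 1
  O: 1
Molecular formula: C9H11NO.
  M = 9(12.0) + 11(1.007825) + 14.003074 + 15.994915
    = 108.000000 + 11.086075 + 14.003074 + 15.994915 = 149.084064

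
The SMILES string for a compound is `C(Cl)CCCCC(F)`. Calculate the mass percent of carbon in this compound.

51.99%

Atom tally by fragment:
  ClCH2 → C:1 H:2 Cl:1
  CH2 → C:1 H:2
  CH2 → C:1 H:2
  CH2 → C:1 H:2
  CH2 → C:1 H:2
  CH2F → C:1 H:2 F:1
Element totals:
  C: 6
  H: 12
  Cl: 1
  F: 1
Molecular formula: C6H12ClF.
Molar mass = 138.610 g/mol.
Mass from C: 6 × 12.011 = 72.066 g/mol.
%C = 72.066 / 138.610 × 100 = 51.99%.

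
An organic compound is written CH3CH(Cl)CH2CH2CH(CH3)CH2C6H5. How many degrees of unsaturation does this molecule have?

Atom tally by fragment:
  CH3 → C:1 H:3
  CH(Cl) → C:1 H:1 Cl:1
  CH2 → C:1 H:2
  CH2 → C:1 H:2
  CH(CH3) → C:2 H:4
  CH2C6H5 → C:7 H:7
Element totals:
  C: 13
  H: 19
  Cl: 1
Molecular formula: C13H19Cl.
DoU = (2C + 2 + N − H − X) / 2 = (2·13 + 2 + 0 − 19 − 1) / 2 = 4.

4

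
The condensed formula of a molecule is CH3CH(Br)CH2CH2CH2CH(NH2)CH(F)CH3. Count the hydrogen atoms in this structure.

17

Element totals:
  C: 8
  H: 17
  Br: 1
  F: 1
  N: 1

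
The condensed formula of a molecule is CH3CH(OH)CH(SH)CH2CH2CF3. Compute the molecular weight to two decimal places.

Atom tally by fragment:
  CH3 → C:1 H:3
  CH(OH) → C:1 H:2 O:1
  CH(SH) → C:1 H:2 S:1
  CH2 → C:1 H:2
  CH2CF3 → C:2 H:2 F:3
Element totals:
  C: 6
  H: 11
  F: 3
  O: 1
  S: 1
Molecular formula: C6H11F3OS.
  M = 6(12.011) + 11(1.008) + 3(18.998) + 15.999 + 32.06
    = 72.066 + 11.088 + 56.994 + 15.999 + 32.060 = 188.207

188.21 g/mol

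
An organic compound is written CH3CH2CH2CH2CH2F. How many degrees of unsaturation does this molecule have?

0

Element totals:
  C: 5
  H: 11
  F: 1
Molecular formula: C5H11F.
DoU = (2C + 2 + N − H − X) / 2 = (2·5 + 2 + 0 − 11 − 1) / 2 = 0.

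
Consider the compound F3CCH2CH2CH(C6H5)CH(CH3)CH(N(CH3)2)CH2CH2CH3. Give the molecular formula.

Element totals:
  C: 18
  H: 28
  F: 3
  N: 1

C18H28F3N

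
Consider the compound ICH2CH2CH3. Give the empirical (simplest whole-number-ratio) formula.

C3H7I

Atom tally by fragment:
  ICH2 → C:1 H:2 I:1
  CH2 → C:1 H:2
  CH3 → C:1 H:3
Element totals:
  C: 3
  H: 7
  I: 1
Molecular formula: C3H7I.
gcd of subscripts (3, 7, 1) = 1, so the empirical formula equals the molecular formula.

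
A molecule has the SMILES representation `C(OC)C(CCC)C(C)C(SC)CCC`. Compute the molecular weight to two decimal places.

232.43 g/mol

Atom tally by fragment:
  CH3OCH2 → C:2 H:5 O:1
  CH(CH2CH2CH3) → C:4 H:8
  CH(CH3) → C:2 H:4
  CH(SCH3) → C:2 H:4 S:1
  CH2 → C:1 H:2
  CH2 → C:1 H:2
  CH3 → C:1 H:3
Element totals:
  C: 13
  H: 28
  O: 1
  S: 1
Molecular formula: C13H28OS.
  M = 13(12.011) + 28(1.008) + 15.999 + 32.06
    = 156.143 + 28.224 + 15.999 + 32.060 = 232.426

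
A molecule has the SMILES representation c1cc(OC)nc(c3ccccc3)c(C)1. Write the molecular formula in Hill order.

Atom tally by fragment:
  pyridine ring core → C:5 H:5 N:1
  (− 3 ring H displaced by substituents)
  + OCH3 → C:1 H:3 O:1
  + C6H5 → C:6 H:5
  + CH3 → C:1 H:3
Element totals:
  C: 13
  H: 13
  N: 1
  O: 1

C13H13NO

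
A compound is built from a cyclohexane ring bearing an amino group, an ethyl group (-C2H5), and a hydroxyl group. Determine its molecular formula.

C8H17NO

Atom tally by fragment:
  cyclohexane ring core → C:6 H:12
  (− 3 ring H displaced by substituents)
  + NH2 → N:1 H:2
  + C2H5 → C:2 H:5
  + OH → O:1 H:1
Element totals:
  C: 8
  H: 17
  N: 1
  O: 1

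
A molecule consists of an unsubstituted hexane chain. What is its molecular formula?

C6H14

Atom tally by fragment:
  CH3 → C:1 H:3
  CH2 → C:1 H:2
  CH2 → C:1 H:2
  CH2 → C:1 H:2
  CH2 → C:1 H:2
  CH3 → C:1 H:3
Element totals:
  C: 6
  H: 14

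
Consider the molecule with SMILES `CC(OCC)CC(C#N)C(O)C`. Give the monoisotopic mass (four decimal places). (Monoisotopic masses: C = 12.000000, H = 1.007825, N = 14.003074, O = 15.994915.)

171.1259

Atom tally by fragment:
  CH3 → C:1 H:3
  CH(OC2H5) → C:3 H:6 O:1
  CH2 → C:1 H:2
  CH(CN) → C:2 H:1 N:1
  CH(OH) → C:1 H:2 O:1
  CH3 → C:1 H:3
Element totals:
  C: 9
  H: 17
  N: 1
  O: 2
Molecular formula: C9H17NO2.
  M = 9(12.0) + 17(1.007825) + 14.003074 + 2(15.994915)
    = 108.000000 + 17.133025 + 14.003074 + 31.989830 = 171.125929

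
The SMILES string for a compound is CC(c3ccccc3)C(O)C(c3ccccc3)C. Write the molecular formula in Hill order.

C17H20O

Atom tally by fragment:
  CH3 → C:1 H:3
  CH(C6H5) → C:7 H:6
  CH(OH) → C:1 H:2 O:1
  CH(C6H5) → C:7 H:6
  CH3 → C:1 H:3
Element totals:
  C: 17
  H: 20
  O: 1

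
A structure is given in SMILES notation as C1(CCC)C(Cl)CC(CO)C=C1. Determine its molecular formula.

C10H17ClO

Atom tally by fragment:
  cyclohexene ring core → C:6 H:10
  (− 3 ring H displaced by substituents)
  + CH2CH2CH3 → C:3 H:7
  + Cl → Cl:1
  + CH2OH → C:1 H:3 O:1
Element totals:
  C: 10
  H: 17
  Cl: 1
  O: 1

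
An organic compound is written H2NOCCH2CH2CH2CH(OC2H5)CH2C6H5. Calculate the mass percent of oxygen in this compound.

13.60%

Atom tally by fragment:
  H2NOCCH2 → C:2 H:4 O:1 N:1
  CH2 → C:1 H:2
  CH2 → C:1 H:2
  CH(OC2H5) → C:3 H:6 O:1
  CH2C6H5 → C:7 H:7
Element totals:
  C: 14
  H: 21
  N: 1
  O: 2
Molecular formula: C14H21NO2.
Molar mass = 235.327 g/mol.
Mass from O: 2 × 15.999 = 31.998 g/mol.
%O = 31.998 / 235.327 × 100 = 13.60%.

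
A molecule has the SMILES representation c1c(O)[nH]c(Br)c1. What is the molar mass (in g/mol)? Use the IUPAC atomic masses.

161.99 g/mol

Atom tally by fragment:
  pyrrole ring core → C:4 H:5 N:1
  (− 2 ring H displaced by substituents)
  + OH → O:1 H:1
  + Br → Br:1
Element totals:
  C: 4
  H: 4
  Br: 1
  N: 1
  O: 1
Molecular formula: C4H4BrNO.
  M = 4(12.011) + 4(1.008) + 79.904 + 14.007 + 15.999
    = 48.044 + 4.032 + 79.904 + 14.007 + 15.999 = 161.986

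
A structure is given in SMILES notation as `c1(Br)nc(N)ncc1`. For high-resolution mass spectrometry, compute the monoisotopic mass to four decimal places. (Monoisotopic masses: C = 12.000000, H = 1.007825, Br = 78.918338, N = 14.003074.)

172.9589

Atom tally by fragment:
  pyrimidine ring core → C:4 H:4 N:2
  (− 2 ring H displaced by substituents)
  + Br → Br:1
  + NH2 → N:1 H:2
Element totals:
  C: 4
  H: 4
  Br: 1
  N: 3
Molecular formula: C4H4BrN3.
  M = 4(12.0) + 4(1.007825) + 78.918338 + 3(14.003074)
    = 48.000000 + 4.031300 + 78.918338 + 42.009222 = 172.958860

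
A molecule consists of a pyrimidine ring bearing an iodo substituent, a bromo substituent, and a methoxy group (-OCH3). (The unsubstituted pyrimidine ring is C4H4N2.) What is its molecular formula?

C5H4BrIN2O

Atom tally by fragment:
  pyrimidine ring core → C:4 H:4 N:2
  (− 3 ring H displaced by substituents)
  + I → I:1
  + Br → Br:1
  + OCH3 → C:1 H:3 O:1
Element totals:
  C: 5
  H: 4
  Br: 1
  I: 1
  N: 2
  O: 1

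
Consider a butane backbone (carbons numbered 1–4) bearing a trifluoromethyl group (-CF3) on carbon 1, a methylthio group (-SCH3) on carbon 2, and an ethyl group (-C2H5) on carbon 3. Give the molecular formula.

Atom tally by fragment:
  F3CCH2 → C:2 H:2 F:3
  CH(SCH3) → C:2 H:4 S:1
  CH(C2H5) → C:3 H:6
  CH3 → C:1 H:3
Element totals:
  C: 8
  H: 15
  F: 3
  S: 1

C8H15F3S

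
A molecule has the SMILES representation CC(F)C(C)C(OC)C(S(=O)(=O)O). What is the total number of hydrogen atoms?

15

Atom tally by fragment:
  CH3 → C:1 H:3
  CH(F) → C:1 H:1 F:1
  CH(CH3) → C:2 H:4
  CH(OCH3) → C:2 H:4 O:1
  CH2SO3H → C:1 H:3 S:1 O:3
Element totals:
  C: 7
  H: 15
  F: 1
  O: 4
  S: 1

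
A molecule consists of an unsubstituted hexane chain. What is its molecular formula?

C6H14

Atom tally by fragment:
  CH3 → C:1 H:3
  CH2 → C:1 H:2
  CH2 → C:1 H:2
  CH2 → C:1 H:2
  CH2 → C:1 H:2
  CH3 → C:1 H:3
Element totals:
  C: 6
  H: 14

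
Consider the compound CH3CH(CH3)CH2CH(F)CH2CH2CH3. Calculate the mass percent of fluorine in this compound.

14.37%

Element totals:
  C: 8
  H: 17
  F: 1
Molecular formula: C8H17F.
Molar mass = 132.222 g/mol.
Mass from F: 1 × 18.998 = 18.998 g/mol.
%F = 18.998 / 132.222 × 100 = 14.37%.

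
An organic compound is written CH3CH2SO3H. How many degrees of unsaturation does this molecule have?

0

Element totals:
  C: 2
  H: 6
  O: 3
  S: 1
Molecular formula: C2H6O3S.
DoU = (2C + 2 + N − H − X) / 2 = (2·2 + 2 + 0 − 6 − 0) / 2 = 0.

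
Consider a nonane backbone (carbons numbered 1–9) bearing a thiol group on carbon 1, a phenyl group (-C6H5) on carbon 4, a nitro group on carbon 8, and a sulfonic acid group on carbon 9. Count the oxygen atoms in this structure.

Atom tally by fragment:
  HSCH2 → C:1 H:3 S:1
  CH2 → C:1 H:2
  CH2 → C:1 H:2
  CH(C6H5) → C:7 H:6
  CH2 → C:1 H:2
  CH2 → C:1 H:2
  CH2 → C:1 H:2
  CH(NO2) → C:1 H:1 N:1 O:2
  CH2SO3H → C:1 H:3 S:1 O:3
Element totals:
  C: 15
  H: 23
  N: 1
  O: 5
  S: 2

5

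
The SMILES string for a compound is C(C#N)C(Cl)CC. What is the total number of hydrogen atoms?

Atom tally by fragment:
  NCCH2 → C:2 H:2 N:1
  CH(Cl) → C:1 H:1 Cl:1
  CH2 → C:1 H:2
  CH3 → C:1 H:3
Element totals:
  C: 5
  H: 8
  Cl: 1
  N: 1

8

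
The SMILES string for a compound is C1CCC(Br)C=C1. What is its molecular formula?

Atom tally by fragment:
  cyclohexene ring core → C:6 H:10
  (− 1 ring H displaced by substituents)
  + Br → Br:1
Element totals:
  C: 6
  H: 9
  Br: 1

C6H9Br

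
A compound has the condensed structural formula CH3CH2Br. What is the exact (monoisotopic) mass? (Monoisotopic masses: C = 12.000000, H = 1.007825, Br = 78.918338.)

Element totals:
  C: 2
  H: 5
  Br: 1
Molecular formula: C2H5Br.
  M = 2(12.0) + 5(1.007825) + 78.918338
    = 24.000000 + 5.039125 + 78.918338 = 107.957463

107.9575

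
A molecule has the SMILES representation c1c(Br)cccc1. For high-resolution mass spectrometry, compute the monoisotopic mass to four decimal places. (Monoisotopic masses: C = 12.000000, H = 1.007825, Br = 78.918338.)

155.9575

Atom tally by fragment:
  benzene ring core → C:6 H:6
  (− 1 ring H displaced by substituents)
  + Br → Br:1
Element totals:
  C: 6
  H: 5
  Br: 1
Molecular formula: C6H5Br.
  M = 6(12.0) + 5(1.007825) + 78.918338
    = 72.000000 + 5.039125 + 78.918338 = 155.957463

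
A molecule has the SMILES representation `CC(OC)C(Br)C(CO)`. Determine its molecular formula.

C6H13BrO2

Atom tally by fragment:
  CH3 → C:1 H:3
  CH(OCH3) → C:2 H:4 O:1
  CH(Br) → C:1 H:1 Br:1
  CH2CH2OH → C:2 H:5 O:1
Element totals:
  C: 6
  H: 13
  Br: 1
  O: 2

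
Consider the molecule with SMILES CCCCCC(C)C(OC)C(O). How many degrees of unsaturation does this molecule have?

Atom tally by fragment:
  CH3 → C:1 H:3
  CH2 → C:1 H:2
  CH2 → C:1 H:2
  CH2 → C:1 H:2
  CH2 → C:1 H:2
  CH(CH3) → C:2 H:4
  CH(OCH3) → C:2 H:4 O:1
  CH2OH → C:1 H:3 O:1
Element totals:
  C: 10
  H: 22
  O: 2
Molecular formula: C10H22O2.
DoU = (2C + 2 + N − H − X) / 2 = (2·10 + 2 + 0 − 22 − 0) / 2 = 0.

0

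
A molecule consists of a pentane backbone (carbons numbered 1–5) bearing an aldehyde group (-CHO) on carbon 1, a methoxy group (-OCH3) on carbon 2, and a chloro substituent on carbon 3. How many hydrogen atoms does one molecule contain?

Atom tally by fragment:
  OHCCH2 → C:2 H:3 O:1
  CH(OCH3) → C:2 H:4 O:1
  CH(Cl) → C:1 H:1 Cl:1
  CH2 → C:1 H:2
  CH3 → C:1 H:3
Element totals:
  C: 7
  H: 13
  Cl: 1
  O: 2

13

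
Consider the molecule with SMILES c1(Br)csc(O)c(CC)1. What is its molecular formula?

Atom tally by fragment:
  thiophene ring core → C:4 H:4 S:1
  (− 3 ring H displaced by substituents)
  + Br → Br:1
  + OH → O:1 H:1
  + C2H5 → C:2 H:5
Element totals:
  C: 6
  H: 7
  Br: 1
  O: 1
  S: 1

C6H7BrOS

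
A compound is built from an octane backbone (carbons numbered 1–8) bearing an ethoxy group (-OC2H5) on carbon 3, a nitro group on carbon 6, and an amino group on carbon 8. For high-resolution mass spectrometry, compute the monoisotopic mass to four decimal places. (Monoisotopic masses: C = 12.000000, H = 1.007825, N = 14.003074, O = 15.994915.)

218.1630

Atom tally by fragment:
  CH3 → C:1 H:3
  CH2 → C:1 H:2
  CH(OC2H5) → C:3 H:6 O:1
  CH2 → C:1 H:2
  CH2 → C:1 H:2
  CH(NO2) → C:1 H:1 N:1 O:2
  CH2 → C:1 H:2
  CH2NH2 → C:1 H:4 N:1
Element totals:
  C: 10
  H: 22
  N: 2
  O: 3
Molecular formula: C10H22N2O3.
  M = 10(12.0) + 22(1.007825) + 2(14.003074) + 3(15.994915)
    = 120.000000 + 22.172150 + 28.006148 + 47.984745 = 218.163043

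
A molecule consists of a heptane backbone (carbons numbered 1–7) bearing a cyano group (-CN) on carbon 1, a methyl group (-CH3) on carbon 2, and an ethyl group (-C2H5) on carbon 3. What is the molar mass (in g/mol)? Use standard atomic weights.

167.30 g/mol

Atom tally by fragment:
  NCCH2 → C:2 H:2 N:1
  CH(CH3) → C:2 H:4
  CH(C2H5) → C:3 H:6
  CH2 → C:1 H:2
  CH2 → C:1 H:2
  CH2 → C:1 H:2
  CH3 → C:1 H:3
Element totals:
  C: 11
  H: 21
  N: 1
Molecular formula: C11H21N.
  M = 11(12.011) + 21(1.008) + 14.007
    = 132.121 + 21.168 + 14.007 = 167.296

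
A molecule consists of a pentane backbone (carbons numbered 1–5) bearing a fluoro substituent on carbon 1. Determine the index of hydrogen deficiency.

Atom tally by fragment:
  FCH2 → C:1 H:2 F:1
  CH2 → C:1 H:2
  CH2 → C:1 H:2
  CH2 → C:1 H:2
  CH3 → C:1 H:3
Element totals:
  C: 5
  H: 11
  F: 1
Molecular formula: C5H11F.
DoU = (2C + 2 + N − H − X) / 2 = (2·5 + 2 + 0 − 11 − 1) / 2 = 0.

0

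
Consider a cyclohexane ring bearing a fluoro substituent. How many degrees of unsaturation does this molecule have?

Atom tally by fragment:
  cyclohexane ring core → C:6 H:12
  (− 1 ring H displaced by substituents)
  + F → F:1
Element totals:
  C: 6
  H: 11
  F: 1
Molecular formula: C6H11F.
DoU = (2C + 2 + N − H − X) / 2 = (2·6 + 2 + 0 − 11 − 1) / 2 = 1.

1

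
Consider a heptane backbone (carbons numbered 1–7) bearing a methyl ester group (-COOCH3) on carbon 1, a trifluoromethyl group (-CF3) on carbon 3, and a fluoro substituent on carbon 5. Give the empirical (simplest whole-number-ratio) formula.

Atom tally by fragment:
  CH3OOCCH2 → C:3 H:5 O:2
  CH2 → C:1 H:2
  CH(CF3) → C:2 H:1 F:3
  CH2 → C:1 H:2
  CH(F) → C:1 H:1 F:1
  CH2 → C:1 H:2
  CH3 → C:1 H:3
Element totals:
  C: 10
  H: 16
  F: 4
  O: 2
Molecular formula: C10H16F4O2.
gcd of subscripts = 2; dividing each by 2:
  C: 10/2 = 5
  F: 4/2 = 2
  H: 16/2 = 8
  O: 2/2 = 1

C5H8F2O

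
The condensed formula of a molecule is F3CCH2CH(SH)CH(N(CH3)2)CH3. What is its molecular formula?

C7H14F3NS

Atom tally by fragment:
  F3CCH2 → C:2 H:2 F:3
  CH(SH) → C:1 H:2 S:1
  CH(N(CH3)2) → C:3 H:7 N:1
  CH3 → C:1 H:3
Element totals:
  C: 7
  H: 14
  F: 3
  N: 1
  S: 1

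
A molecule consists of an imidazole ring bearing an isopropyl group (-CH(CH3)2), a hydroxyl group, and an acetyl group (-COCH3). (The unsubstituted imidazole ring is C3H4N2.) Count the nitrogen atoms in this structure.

2

Atom tally by fragment:
  imidazole ring core → C:3 H:4 N:2
  (− 3 ring H displaced by substituents)
  + CH(CH3)2 → C:3 H:7
  + OH → O:1 H:1
  + COCH3 → C:2 H:3 O:1
Element totals:
  C: 8
  H: 12
  N: 2
  O: 2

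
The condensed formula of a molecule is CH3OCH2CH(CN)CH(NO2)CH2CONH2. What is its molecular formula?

C7H11N3O4

Atom tally by fragment:
  CH3OCH2 → C:2 H:5 O:1
  CH(CN) → C:2 H:1 N:1
  CH(NO2) → C:1 H:1 N:1 O:2
  CH2CONH2 → C:2 H:4 O:1 N:1
Element totals:
  C: 7
  H: 11
  N: 3
  O: 4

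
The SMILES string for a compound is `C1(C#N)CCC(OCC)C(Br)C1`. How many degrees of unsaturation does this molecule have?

3

Atom tally by fragment:
  cyclohexane ring core → C:6 H:12
  (− 3 ring H displaced by substituents)
  + CN → C:1 N:1
  + OC2H5 → C:2 H:5 O:1
  + Br → Br:1
Element totals:
  C: 9
  H: 14
  Br: 1
  N: 1
  O: 1
Molecular formula: C9H14BrNO.
DoU = (2C + 2 + N − H − X) / 2 = (2·9 + 2 + 1 − 14 − 1) / 2 = 3.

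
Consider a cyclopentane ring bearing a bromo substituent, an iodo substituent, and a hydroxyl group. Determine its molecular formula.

C5H8BrIO

Atom tally by fragment:
  cyclopentane ring core → C:5 H:10
  (− 3 ring H displaced by substituents)
  + Br → Br:1
  + I → I:1
  + OH → O:1 H:1
Element totals:
  C: 5
  H: 8
  Br: 1
  I: 1
  O: 1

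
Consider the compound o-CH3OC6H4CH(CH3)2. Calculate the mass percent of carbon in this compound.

Atom tally by fragment:
  benzene ring core → C:6 H:6
  (− 2 ring H displaced by substituents)
  + OCH3 → C:1 H:3 O:1
  + CH(CH3)2 → C:3 H:7
Element totals:
  C: 10
  H: 14
  O: 1
Molecular formula: C10H14O.
Molar mass = 150.221 g/mol.
Mass from C: 10 × 12.011 = 120.110 g/mol.
%C = 120.110 / 150.221 × 100 = 79.96%.

79.96%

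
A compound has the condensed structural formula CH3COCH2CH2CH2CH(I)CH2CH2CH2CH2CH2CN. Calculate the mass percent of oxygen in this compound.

Element totals:
  C: 12
  H: 20
  I: 1
  N: 1
  O: 1
Molecular formula: C12H20INO.
Molar mass = 321.202 g/mol.
Mass from O: 1 × 15.999 = 15.999 g/mol.
%O = 15.999 / 321.202 × 100 = 4.98%.

4.98%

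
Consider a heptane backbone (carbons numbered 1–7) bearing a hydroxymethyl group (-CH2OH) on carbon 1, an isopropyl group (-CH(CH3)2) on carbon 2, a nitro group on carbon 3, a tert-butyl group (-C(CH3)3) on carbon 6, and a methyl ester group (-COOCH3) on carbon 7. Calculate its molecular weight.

331.45 g/mol

Atom tally by fragment:
  HOCH2CH2 → C:2 H:5 O:1
  CH(CH(CH3)2) → C:4 H:8
  CH(NO2) → C:1 H:1 N:1 O:2
  CH2 → C:1 H:2
  CH2 → C:1 H:2
  CH(C(CH3)3) → C:5 H:10
  CH2COOCH3 → C:3 H:5 O:2
Element totals:
  C: 17
  H: 33
  N: 1
  O: 5
Molecular formula: C17H33NO5.
  M = 17(12.011) + 33(1.008) + 14.007 + 5(15.999)
    = 204.187 + 33.264 + 14.007 + 79.995 = 331.453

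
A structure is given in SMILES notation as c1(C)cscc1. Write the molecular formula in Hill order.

C5H6S

Atom tally by fragment:
  thiophene ring core → C:4 H:4 S:1
  (− 1 ring H displaced by substituents)
  + CH3 → C:1 H:3
Element totals:
  C: 5
  H: 6
  S: 1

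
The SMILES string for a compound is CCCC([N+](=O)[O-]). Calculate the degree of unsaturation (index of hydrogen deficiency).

Atom tally by fragment:
  CH3 → C:1 H:3
  CH2 → C:1 H:2
  CH2 → C:1 H:2
  CH2NO2 → C:1 H:2 N:1 O:2
Element totals:
  C: 4
  H: 9
  N: 1
  O: 2
Molecular formula: C4H9NO2.
DoU = (2C + 2 + N − H − X) / 2 = (2·4 + 2 + 1 − 9 − 0) / 2 = 1.

1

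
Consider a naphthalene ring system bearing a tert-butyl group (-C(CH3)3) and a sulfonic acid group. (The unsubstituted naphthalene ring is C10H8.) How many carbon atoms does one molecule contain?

14

Atom tally by fragment:
  naphthalene ring system core → C:10 H:8
  (− 2 ring H displaced by substituents)
  + C(CH3)3 → C:4 H:9
  + SO3H → S:1 O:3 H:1
Element totals:
  C: 14
  H: 16
  O: 3
  S: 1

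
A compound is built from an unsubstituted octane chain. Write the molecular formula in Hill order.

Atom tally by fragment:
  CH3 → C:1 H:3
  CH2 → C:1 H:2
  CH2 → C:1 H:2
  CH2 → C:1 H:2
  CH2 → C:1 H:2
  CH2 → C:1 H:2
  CH2 → C:1 H:2
  CH3 → C:1 H:3
Element totals:
  C: 8
  H: 18

C8H18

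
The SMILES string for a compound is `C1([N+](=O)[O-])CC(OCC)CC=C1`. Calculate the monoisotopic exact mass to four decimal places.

Atom tally by fragment:
  cyclohexene ring core → C:6 H:10
  (− 2 ring H displaced by substituents)
  + NO2 → N:1 O:2
  + OC2H5 → C:2 H:5 O:1
Element totals:
  C: 8
  H: 13
  N: 1
  O: 3
Molecular formula: C8H13NO3.
  M = 8(12.0) + 13(1.007825) + 14.003074 + 3(15.994915)
    = 96.000000 + 13.101725 + 14.003074 + 47.984745 = 171.089544

171.0895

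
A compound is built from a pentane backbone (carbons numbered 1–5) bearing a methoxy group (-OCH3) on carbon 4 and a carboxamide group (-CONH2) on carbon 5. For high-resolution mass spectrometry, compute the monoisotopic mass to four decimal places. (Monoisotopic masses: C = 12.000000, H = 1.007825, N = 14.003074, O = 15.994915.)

145.1103

Atom tally by fragment:
  CH3 → C:1 H:3
  CH2 → C:1 H:2
  CH2 → C:1 H:2
  CH(OCH3) → C:2 H:4 O:1
  CH2CONH2 → C:2 H:4 O:1 N:1
Element totals:
  C: 7
  H: 15
  N: 1
  O: 2
Molecular formula: C7H15NO2.
  M = 7(12.0) + 15(1.007825) + 14.003074 + 2(15.994915)
    = 84.000000 + 15.117375 + 14.003074 + 31.989830 = 145.110279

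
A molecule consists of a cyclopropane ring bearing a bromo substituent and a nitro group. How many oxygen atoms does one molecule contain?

Atom tally by fragment:
  cyclopropane ring core → C:3 H:6
  (− 2 ring H displaced by substituents)
  + Br → Br:1
  + NO2 → N:1 O:2
Element totals:
  C: 3
  H: 4
  Br: 1
  N: 1
  O: 2

2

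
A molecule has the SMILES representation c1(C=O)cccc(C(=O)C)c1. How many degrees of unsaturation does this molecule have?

6

Atom tally by fragment:
  benzene ring core → C:6 H:6
  (− 2 ring H displaced by substituents)
  + CHO → C:1 H:1 O:1
  + COCH3 → C:2 H:3 O:1
Element totals:
  C: 9
  H: 8
  O: 2
Molecular formula: C9H8O2.
DoU = (2C + 2 + N − H − X) / 2 = (2·9 + 2 + 0 − 8 − 0) / 2 = 6.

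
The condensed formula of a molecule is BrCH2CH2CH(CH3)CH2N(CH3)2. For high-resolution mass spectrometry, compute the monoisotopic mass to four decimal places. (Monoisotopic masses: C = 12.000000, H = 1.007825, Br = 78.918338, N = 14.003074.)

Atom tally by fragment:
  BrCH2 → C:1 H:2 Br:1
  CH2 → C:1 H:2
  CH(CH3) → C:2 H:4
  CH2N(CH3)2 → C:3 H:8 N:1
Element totals:
  C: 7
  H: 16
  Br: 1
  N: 1
Molecular formula: C7H16BrN.
  M = 7(12.0) + 16(1.007825) + 78.918338 + 14.003074
    = 84.000000 + 16.125200 + 78.918338 + 14.003074 = 193.046612

193.0466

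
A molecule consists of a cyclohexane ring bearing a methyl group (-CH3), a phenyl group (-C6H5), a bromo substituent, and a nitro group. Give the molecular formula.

Atom tally by fragment:
  cyclohexane ring core → C:6 H:12
  (− 4 ring H displaced by substituents)
  + CH3 → C:1 H:3
  + C6H5 → C:6 H:5
  + Br → Br:1
  + NO2 → N:1 O:2
Element totals:
  C: 13
  H: 16
  Br: 1
  N: 1
  O: 2

C13H16BrNO2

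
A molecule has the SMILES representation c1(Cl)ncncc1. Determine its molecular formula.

Atom tally by fragment:
  pyrimidine ring core → C:4 H:4 N:2
  (− 1 ring H displaced by substituents)
  + Cl → Cl:1
Element totals:
  C: 4
  H: 3
  Cl: 1
  N: 2

C4H3ClN2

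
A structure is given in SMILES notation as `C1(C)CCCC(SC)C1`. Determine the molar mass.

144.28 g/mol

Atom tally by fragment:
  cyclohexane ring core → C:6 H:12
  (− 2 ring H displaced by substituents)
  + CH3 → C:1 H:3
  + SCH3 → C:1 H:3 S:1
Element totals:
  C: 8
  H: 16
  S: 1
Molecular formula: C8H16S.
  M = 8(12.011) + 16(1.008) + 32.06
    = 96.088 + 16.128 + 32.060 = 144.276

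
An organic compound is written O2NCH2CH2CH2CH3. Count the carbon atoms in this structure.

Atom tally by fragment:
  O2NCH2 → C:1 H:2 N:1 O:2
  CH2 → C:1 H:2
  CH2 → C:1 H:2
  CH3 → C:1 H:3
Element totals:
  C: 4
  H: 9
  N: 1
  O: 2

4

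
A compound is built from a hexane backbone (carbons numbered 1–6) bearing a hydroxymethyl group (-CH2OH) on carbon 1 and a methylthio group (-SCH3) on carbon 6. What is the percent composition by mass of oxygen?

9.86%

Atom tally by fragment:
  HOCH2CH2 → C:2 H:5 O:1
  CH2 → C:1 H:2
  CH2 → C:1 H:2
  CH2 → C:1 H:2
  CH2 → C:1 H:2
  CH2SCH3 → C:2 H:5 S:1
Element totals:
  C: 8
  H: 18
  O: 1
  S: 1
Molecular formula: C8H18OS.
Molar mass = 162.291 g/mol.
Mass from O: 1 × 15.999 = 15.999 g/mol.
%O = 15.999 / 162.291 × 100 = 9.86%.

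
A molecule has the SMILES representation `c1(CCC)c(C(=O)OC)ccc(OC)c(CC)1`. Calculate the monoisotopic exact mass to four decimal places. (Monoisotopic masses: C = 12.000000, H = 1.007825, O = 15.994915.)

236.1412

Atom tally by fragment:
  benzene ring core → C:6 H:6
  (− 4 ring H displaced by substituents)
  + CH2CH2CH3 → C:3 H:7
  + COOCH3 → C:2 H:3 O:2
  + OCH3 → C:1 H:3 O:1
  + C2H5 → C:2 H:5
Element totals:
  C: 14
  H: 20
  O: 3
Molecular formula: C14H20O3.
  M = 14(12.0) + 20(1.007825) + 3(15.994915)
    = 168.000000 + 20.156500 + 47.984745 = 236.141245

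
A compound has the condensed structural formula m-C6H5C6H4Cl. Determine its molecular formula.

C12H9Cl

Atom tally by fragment:
  benzene ring core → C:6 H:6
  (− 2 ring H displaced by substituents)
  + C6H5 → C:6 H:5
  + Cl → Cl:1
Element totals:
  C: 12
  H: 9
  Cl: 1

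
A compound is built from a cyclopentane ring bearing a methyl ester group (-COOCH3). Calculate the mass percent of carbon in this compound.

Atom tally by fragment:
  cyclopentane ring core → C:5 H:10
  (− 1 ring H displaced by substituents)
  + COOCH3 → C:2 H:3 O:2
Element totals:
  C: 7
  H: 12
  O: 2
Molecular formula: C7H12O2.
Molar mass = 128.171 g/mol.
Mass from C: 7 × 12.011 = 84.077 g/mol.
%C = 84.077 / 128.171 × 100 = 65.60%.

65.60%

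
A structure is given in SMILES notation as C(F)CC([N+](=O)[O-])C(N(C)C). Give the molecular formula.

C6H13FN2O2

Atom tally by fragment:
  FCH2 → C:1 H:2 F:1
  CH2 → C:1 H:2
  CH(NO2) → C:1 H:1 N:1 O:2
  CH2N(CH3)2 → C:3 H:8 N:1
Element totals:
  C: 6
  H: 13
  F: 1
  N: 2
  O: 2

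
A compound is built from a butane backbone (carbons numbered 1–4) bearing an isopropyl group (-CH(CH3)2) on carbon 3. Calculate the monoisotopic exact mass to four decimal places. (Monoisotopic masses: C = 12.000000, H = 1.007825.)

Atom tally by fragment:
  CH3 → C:1 H:3
  CH2 → C:1 H:2
  CH(CH(CH3)2) → C:4 H:8
  CH3 → C:1 H:3
Element totals:
  C: 7
  H: 16
Molecular formula: C7H16.
  M = 7(12.0) + 16(1.007825)
    = 84.000000 + 16.125200 = 100.125200

100.1252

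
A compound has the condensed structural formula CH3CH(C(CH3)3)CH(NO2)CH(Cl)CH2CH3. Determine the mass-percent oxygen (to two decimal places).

14.43%

Element totals:
  C: 10
  H: 20
  Cl: 1
  N: 1
  O: 2
Molecular formula: C10H20ClNO2.
Molar mass = 221.725 g/mol.
Mass from O: 2 × 15.999 = 31.998 g/mol.
%O = 31.998 / 221.725 × 100 = 14.43%.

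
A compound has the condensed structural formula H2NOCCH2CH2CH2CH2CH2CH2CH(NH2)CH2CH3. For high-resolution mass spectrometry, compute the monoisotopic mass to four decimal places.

Element totals:
  C: 10
  H: 22
  N: 2
  O: 1
Molecular formula: C10H22N2O.
  M = 10(12.0) + 22(1.007825) + 2(14.003074) + 15.994915
    = 120.000000 + 22.172150 + 28.006148 + 15.994915 = 186.173213

186.1732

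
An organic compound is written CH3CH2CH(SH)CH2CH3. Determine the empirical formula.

C5H12S

Atom tally by fragment:
  CH3 → C:1 H:3
  CH2 → C:1 H:2
  CH(SH) → C:1 H:2 S:1
  CH2 → C:1 H:2
  CH3 → C:1 H:3
Element totals:
  C: 5
  H: 12
  S: 1
Molecular formula: C5H12S.
gcd of subscripts (5, 12, 1) = 1, so the empirical formula equals the molecular formula.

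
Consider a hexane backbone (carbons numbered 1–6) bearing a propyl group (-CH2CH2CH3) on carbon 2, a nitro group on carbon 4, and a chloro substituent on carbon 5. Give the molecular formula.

C9H18ClNO2

Atom tally by fragment:
  CH3 → C:1 H:3
  CH(CH2CH2CH3) → C:4 H:8
  CH2 → C:1 H:2
  CH(NO2) → C:1 H:1 N:1 O:2
  CH(Cl) → C:1 H:1 Cl:1
  CH3 → C:1 H:3
Element totals:
  C: 9
  H: 18
  Cl: 1
  N: 1
  O: 2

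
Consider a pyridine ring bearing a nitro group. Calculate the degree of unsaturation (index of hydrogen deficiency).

Atom tally by fragment:
  pyridine ring core → C:5 H:5 N:1
  (− 1 ring H displaced by substituents)
  + NO2 → N:1 O:2
Element totals:
  C: 5
  H: 4
  N: 2
  O: 2
Molecular formula: C5H4N2O2.
DoU = (2C + 2 + N − H − X) / 2 = (2·5 + 2 + 2 − 4 − 0) / 2 = 5.

5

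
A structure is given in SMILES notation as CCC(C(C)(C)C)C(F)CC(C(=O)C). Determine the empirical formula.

Atom tally by fragment:
  CH3 → C:1 H:3
  CH2 → C:1 H:2
  CH(C(CH3)3) → C:5 H:10
  CH(F) → C:1 H:1 F:1
  CH2 → C:1 H:2
  CH2COCH3 → C:3 H:5 O:1
Element totals:
  C: 12
  H: 23
  F: 1
  O: 1
Molecular formula: C12H23FO.
gcd of subscripts (12, 1, 23, 1) = 1, so the empirical formula equals the molecular formula.

C12H23FO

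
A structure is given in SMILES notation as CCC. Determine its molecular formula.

C3H8

Atom tally by fragment:
  CH3 → C:1 H:3
  CH2 → C:1 H:2
  CH3 → C:1 H:3
Element totals:
  C: 3
  H: 8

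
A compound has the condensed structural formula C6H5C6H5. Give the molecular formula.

Element totals:
  C: 12
  H: 10

C12H10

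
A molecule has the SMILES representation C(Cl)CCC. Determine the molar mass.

92.57 g/mol

Atom tally by fragment:
  ClCH2 → C:1 H:2 Cl:1
  CH2 → C:1 H:2
  CH2 → C:1 H:2
  CH3 → C:1 H:3
Element totals:
  C: 4
  H: 9
  Cl: 1
Molecular formula: C4H9Cl.
  M = 4(12.011) + 9(1.008) + 35.45
    = 48.044 + 9.072 + 35.450 = 92.566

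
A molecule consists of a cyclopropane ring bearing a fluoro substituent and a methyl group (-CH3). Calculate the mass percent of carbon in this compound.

64.84%

Atom tally by fragment:
  cyclopropane ring core → C:3 H:6
  (− 2 ring H displaced by substituents)
  + F → F:1
  + CH3 → C:1 H:3
Element totals:
  C: 4
  H: 7
  F: 1
Molecular formula: C4H7F.
Molar mass = 74.098 g/mol.
Mass from C: 4 × 12.011 = 48.044 g/mol.
%C = 48.044 / 74.098 × 100 = 64.84%.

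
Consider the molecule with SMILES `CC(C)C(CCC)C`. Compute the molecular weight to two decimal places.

114.23 g/mol

Atom tally by fragment:
  CH3 → C:1 H:3
  CH(CH3) → C:2 H:4
  CH(CH2CH2CH3) → C:4 H:8
  CH3 → C:1 H:3
Element totals:
  C: 8
  H: 18
Molecular formula: C8H18.
  M = 8(12.011) + 18(1.008)
    = 96.088 + 18.144 = 114.232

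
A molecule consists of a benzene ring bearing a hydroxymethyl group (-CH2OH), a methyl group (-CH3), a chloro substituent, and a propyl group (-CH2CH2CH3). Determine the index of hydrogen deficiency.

4

Atom tally by fragment:
  benzene ring core → C:6 H:6
  (− 4 ring H displaced by substituents)
  + CH2OH → C:1 H:3 O:1
  + CH3 → C:1 H:3
  + Cl → Cl:1
  + CH2CH2CH3 → C:3 H:7
Element totals:
  C: 11
  H: 15
  Cl: 1
  O: 1
Molecular formula: C11H15ClO.
DoU = (2C + 2 + N − H − X) / 2 = (2·11 + 2 + 0 − 15 − 1) / 2 = 4.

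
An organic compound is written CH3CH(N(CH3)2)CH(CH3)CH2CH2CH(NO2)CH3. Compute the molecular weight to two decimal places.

202.30 g/mol

Atom tally by fragment:
  CH3 → C:1 H:3
  CH(N(CH3)2) → C:3 H:7 N:1
  CH(CH3) → C:2 H:4
  CH2 → C:1 H:2
  CH2 → C:1 H:2
  CH(NO2) → C:1 H:1 N:1 O:2
  CH3 → C:1 H:3
Element totals:
  C: 10
  H: 22
  N: 2
  O: 2
Molecular formula: C10H22N2O2.
  M = 10(12.011) + 22(1.008) + 2(14.007) + 2(15.999)
    = 120.110 + 22.176 + 28.014 + 31.998 = 202.298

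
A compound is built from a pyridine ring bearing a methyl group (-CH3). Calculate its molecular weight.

Atom tally by fragment:
  pyridine ring core → C:5 H:5 N:1
  (− 1 ring H displaced by substituents)
  + CH3 → C:1 H:3
Element totals:
  C: 6
  H: 7
  N: 1
Molecular formula: C6H7N.
  M = 6(12.011) + 7(1.008) + 14.007
    = 72.066 + 7.056 + 14.007 = 93.129

93.13 g/mol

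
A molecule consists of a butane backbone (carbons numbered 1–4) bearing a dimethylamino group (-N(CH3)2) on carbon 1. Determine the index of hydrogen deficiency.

Atom tally by fragment:
  (CH3)2NCH2 → C:3 H:8 N:1
  CH2 → C:1 H:2
  CH2 → C:1 H:2
  CH3 → C:1 H:3
Element totals:
  C: 6
  H: 15
  N: 1
Molecular formula: C6H15N.
DoU = (2C + 2 + N − H − X) / 2 = (2·6 + 2 + 1 − 15 − 0) / 2 = 0.

0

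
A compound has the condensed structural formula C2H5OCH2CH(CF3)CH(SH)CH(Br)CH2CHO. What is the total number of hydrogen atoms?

14

Atom tally by fragment:
  C2H5OCH2 → C:3 H:7 O:1
  CH(CF3) → C:2 H:1 F:3
  CH(SH) → C:1 H:2 S:1
  CH(Br) → C:1 H:1 Br:1
  CH2CHO → C:2 H:3 O:1
Element totals:
  C: 9
  H: 14
  Br: 1
  F: 3
  O: 2
  S: 1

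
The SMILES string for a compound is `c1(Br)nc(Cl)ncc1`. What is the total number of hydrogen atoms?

Atom tally by fragment:
  pyrimidine ring core → C:4 H:4 N:2
  (− 2 ring H displaced by substituents)
  + Br → Br:1
  + Cl → Cl:1
Element totals:
  C: 4
  H: 2
  Br: 1
  Cl: 1
  N: 2

2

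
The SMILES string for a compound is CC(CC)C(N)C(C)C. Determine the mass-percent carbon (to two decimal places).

74.34%

Atom tally by fragment:
  CH3 → C:1 H:3
  CH(C2H5) → C:3 H:6
  CH(NH2) → C:1 H:3 N:1
  CH(CH3) → C:2 H:4
  CH3 → C:1 H:3
Element totals:
  C: 8
  H: 19
  N: 1
Molecular formula: C8H19N.
Molar mass = 129.247 g/mol.
Mass from C: 8 × 12.011 = 96.088 g/mol.
%C = 96.088 / 129.247 × 100 = 74.34%.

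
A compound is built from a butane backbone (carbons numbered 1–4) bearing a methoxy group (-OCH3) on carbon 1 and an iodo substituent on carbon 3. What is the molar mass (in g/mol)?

Atom tally by fragment:
  CH3OCH2 → C:2 H:5 O:1
  CH2 → C:1 H:2
  CH(I) → C:1 H:1 I:1
  CH3 → C:1 H:3
Element totals:
  C: 5
  H: 11
  I: 1
  O: 1
Molecular formula: C5H11IO.
  M = 5(12.011) + 11(1.008) + 126.904 + 15.999
    = 60.055 + 11.088 + 126.904 + 15.999 = 214.046

214.05 g/mol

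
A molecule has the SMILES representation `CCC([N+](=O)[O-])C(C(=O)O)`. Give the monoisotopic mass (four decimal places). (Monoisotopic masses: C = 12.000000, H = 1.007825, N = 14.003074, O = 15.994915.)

147.0532

Atom tally by fragment:
  CH3 → C:1 H:3
  CH2 → C:1 H:2
  CH(NO2) → C:1 H:1 N:1 O:2
  CH2COOH → C:2 H:3 O:2
Element totals:
  C: 5
  H: 9
  N: 1
  O: 4
Molecular formula: C5H9NO4.
  M = 5(12.0) + 9(1.007825) + 14.003074 + 4(15.994915)
    = 60.000000 + 9.070425 + 14.003074 + 63.979660 = 147.053159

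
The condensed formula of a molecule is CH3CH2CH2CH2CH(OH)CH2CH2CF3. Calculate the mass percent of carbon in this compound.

52.16%

Atom tally by fragment:
  CH3 → C:1 H:3
  CH2 → C:1 H:2
  CH2 → C:1 H:2
  CH2 → C:1 H:2
  CH(OH) → C:1 H:2 O:1
  CH2 → C:1 H:2
  CH2CF3 → C:2 H:2 F:3
Element totals:
  C: 8
  H: 15
  F: 3
  O: 1
Molecular formula: C8H15F3O.
Molar mass = 184.201 g/mol.
Mass from C: 8 × 12.011 = 96.088 g/mol.
%C = 96.088 / 184.201 × 100 = 52.16%.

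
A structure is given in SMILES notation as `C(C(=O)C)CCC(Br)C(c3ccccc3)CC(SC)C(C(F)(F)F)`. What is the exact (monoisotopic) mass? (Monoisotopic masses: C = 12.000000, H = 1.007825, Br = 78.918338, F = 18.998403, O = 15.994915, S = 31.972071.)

Atom tally by fragment:
  CH3COCH2 → C:3 H:5 O:1
  CH2 → C:1 H:2
  CH2 → C:1 H:2
  CH(Br) → C:1 H:1 Br:1
  CH(C6H5) → C:7 H:6
  CH2 → C:1 H:2
  CH(SCH3) → C:2 H:4 S:1
  CH2CF3 → C:2 H:2 F:3
Element totals:
  C: 18
  H: 24
  Br: 1
  F: 3
  O: 1
  S: 1
Molecular formula: C18H24BrF3OS.
  M = 18(12.0) + 24(1.007825) + 78.918338 + 3(18.998403) + 15.994915 + 31.972071
    = 216.000000 + 24.187800 + 78.918338 + 56.995209 + 15.994915 + 31.972071 = 424.068333

424.0683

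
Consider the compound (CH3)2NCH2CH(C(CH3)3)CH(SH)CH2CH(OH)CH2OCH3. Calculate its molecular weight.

Atom tally by fragment:
  (CH3)2NCH2 → C:3 H:8 N:1
  CH(C(CH3)3) → C:5 H:10
  CH(SH) → C:1 H:2 S:1
  CH2 → C:1 H:2
  CH(OH) → C:1 H:2 O:1
  CH2OCH3 → C:2 H:5 O:1
Element totals:
  C: 13
  H: 29
  N: 1
  O: 2
  S: 1
Molecular formula: C13H29NO2S.
  M = 13(12.011) + 29(1.008) + 14.007 + 2(15.999) + 32.06
    = 156.143 + 29.232 + 14.007 + 31.998 + 32.060 = 263.440

263.44 g/mol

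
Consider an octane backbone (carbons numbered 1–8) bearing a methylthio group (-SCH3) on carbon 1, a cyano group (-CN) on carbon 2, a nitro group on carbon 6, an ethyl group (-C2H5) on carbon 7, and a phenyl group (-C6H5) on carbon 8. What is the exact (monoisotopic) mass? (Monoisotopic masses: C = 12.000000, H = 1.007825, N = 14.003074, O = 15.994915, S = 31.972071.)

334.1715

Atom tally by fragment:
  CH3SCH2 → C:2 H:5 S:1
  CH(CN) → C:2 H:1 N:1
  CH2 → C:1 H:2
  CH2 → C:1 H:2
  CH2 → C:1 H:2
  CH(NO2) → C:1 H:1 N:1 O:2
  CH(C2H5) → C:3 H:6
  CH2C6H5 → C:7 H:7
Element totals:
  C: 18
  H: 26
  N: 2
  O: 2
  S: 1
Molecular formula: C18H26N2O2S.
  M = 18(12.0) + 26(1.007825) + 2(14.003074) + 2(15.994915) + 31.972071
    = 216.000000 + 26.203450 + 28.006148 + 31.989830 + 31.972071 = 334.171499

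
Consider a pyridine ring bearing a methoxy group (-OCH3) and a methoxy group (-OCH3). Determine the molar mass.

139.15 g/mol

Atom tally by fragment:
  pyridine ring core → C:5 H:5 N:1
  (− 2 ring H displaced by substituents)
  + OCH3 → C:1 H:3 O:1
  + OCH3 → C:1 H:3 O:1
Element totals:
  C: 7
  H: 9
  N: 1
  O: 2
Molecular formula: C7H9NO2.
  M = 7(12.011) + 9(1.008) + 14.007 + 2(15.999)
    = 84.077 + 9.072 + 14.007 + 31.998 = 139.154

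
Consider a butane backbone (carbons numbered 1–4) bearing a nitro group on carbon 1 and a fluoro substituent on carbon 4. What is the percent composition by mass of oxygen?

26.42%

Atom tally by fragment:
  O2NCH2 → C:1 H:2 N:1 O:2
  CH2 → C:1 H:2
  CH2 → C:1 H:2
  CH2F → C:1 H:2 F:1
Element totals:
  C: 4
  H: 8
  F: 1
  N: 1
  O: 2
Molecular formula: C4H8FNO2.
Molar mass = 121.111 g/mol.
Mass from O: 2 × 15.999 = 31.998 g/mol.
%O = 31.998 / 121.111 × 100 = 26.42%.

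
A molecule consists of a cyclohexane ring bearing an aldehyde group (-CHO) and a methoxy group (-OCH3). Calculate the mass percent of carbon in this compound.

Atom tally by fragment:
  cyclohexane ring core → C:6 H:12
  (− 2 ring H displaced by substituents)
  + CHO → C:1 H:1 O:1
  + OCH3 → C:1 H:3 O:1
Element totals:
  C: 8
  H: 14
  O: 2
Molecular formula: C8H14O2.
Molar mass = 142.198 g/mol.
Mass from C: 8 × 12.011 = 96.088 g/mol.
%C = 96.088 / 142.198 × 100 = 67.57%.

67.57%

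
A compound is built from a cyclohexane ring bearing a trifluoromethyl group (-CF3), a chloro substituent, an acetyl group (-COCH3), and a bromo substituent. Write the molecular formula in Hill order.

C9H11BrClF3O

Atom tally by fragment:
  cyclohexane ring core → C:6 H:12
  (− 4 ring H displaced by substituents)
  + CF3 → C:1 F:3
  + Cl → Cl:1
  + COCH3 → C:2 H:3 O:1
  + Br → Br:1
Element totals:
  C: 9
  H: 11
  Br: 1
  Cl: 1
  F: 3
  O: 1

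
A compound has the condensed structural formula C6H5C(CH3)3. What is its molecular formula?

Atom tally by fragment:
  benzene ring core → C:6 H:6
  (− 1 ring H displaced by substituents)
  + C(CH3)3 → C:4 H:9
Element totals:
  C: 10
  H: 14

C10H14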